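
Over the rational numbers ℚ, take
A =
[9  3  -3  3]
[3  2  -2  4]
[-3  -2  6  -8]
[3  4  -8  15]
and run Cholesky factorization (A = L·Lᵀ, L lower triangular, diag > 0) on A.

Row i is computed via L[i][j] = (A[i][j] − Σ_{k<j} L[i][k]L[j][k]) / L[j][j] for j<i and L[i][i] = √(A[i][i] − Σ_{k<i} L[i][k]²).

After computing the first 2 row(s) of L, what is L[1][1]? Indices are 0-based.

Step 1: L[0][0] = √(9) = 3.
  L[1][0] = (3) / L[0][0] = 1.
Step 2: L[1][1] = √(1) = 1.

L[1][1] = 1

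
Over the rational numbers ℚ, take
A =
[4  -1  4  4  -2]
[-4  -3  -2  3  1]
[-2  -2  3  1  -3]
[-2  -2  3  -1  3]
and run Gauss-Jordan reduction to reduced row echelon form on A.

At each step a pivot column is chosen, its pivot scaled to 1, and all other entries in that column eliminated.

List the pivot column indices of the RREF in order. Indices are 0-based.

pivot columns: 0, 1, 2, 3

step 1: normalize row 0 (÷4) = (1, -1/4, 1, 1, -1/2)
  row 1: subtract -4×row0 = (0, -4, 2, 7, -1)
  row 2: subtract -2×row0 = (0, -5/2, 5, 3, -4)
  row 3: subtract -2×row0 = (0, -5/2, 5, 1, 2)
step 2: normalize row 1 (÷-4) = (0, 1, -1/2, -7/4, 1/4)
  row 0: subtract -1/4×row1 = (1, 0, 7/8, 9/16, -7/16)
  row 2: subtract -5/2×row1 = (0, 0, 15/4, -11/8, -27/8)
  row 3: subtract -5/2×row1 = (0, 0, 15/4, -27/8, 21/8)
step 3: normalize row 2 (÷15/4) = (0, 0, 1, -11/30, -9/10)
  row 0: subtract 7/8×row2 = (1, 0, 0, 53/60, 7/20)
  row 1: subtract -1/2×row2 = (0, 1, 0, -29/15, -1/5)
  row 3: subtract 15/4×row2 = (0, 0, 0, -2, 6)
step 4: normalize row 3 (÷-2) = (0, 0, 0, 1, -3)
  row 0: subtract 53/60×row3 = (1, 0, 0, 0, 3)
  row 1: subtract -29/15×row3 = (0, 1, 0, 0, -6)
  row 2: subtract -11/30×row3 = (0, 0, 1, 0, -2)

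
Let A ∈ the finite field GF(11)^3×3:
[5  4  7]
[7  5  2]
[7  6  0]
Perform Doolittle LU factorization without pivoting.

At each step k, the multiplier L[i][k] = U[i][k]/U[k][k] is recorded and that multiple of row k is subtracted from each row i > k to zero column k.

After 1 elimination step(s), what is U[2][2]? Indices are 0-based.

k=0: U[0][0]=5
  eliminate (1,0): mult=8, new row 1: (0, 6, 1); set L[1][0]=8
  eliminate (2,0): mult=8, new row 2: (0, 7, 10); set L[2][0]=8

U[2][2] = 10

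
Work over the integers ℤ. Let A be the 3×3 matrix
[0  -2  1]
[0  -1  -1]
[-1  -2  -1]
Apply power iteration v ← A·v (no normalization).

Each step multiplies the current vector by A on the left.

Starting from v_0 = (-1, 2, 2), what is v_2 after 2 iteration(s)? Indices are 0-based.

v_2 = (3, 9, 15)

v_0 = (-1, 2, 2).
v_1 = A·v_0 = (-2, -4, -5).
v_2 = A·v_1 = (3, 9, 15).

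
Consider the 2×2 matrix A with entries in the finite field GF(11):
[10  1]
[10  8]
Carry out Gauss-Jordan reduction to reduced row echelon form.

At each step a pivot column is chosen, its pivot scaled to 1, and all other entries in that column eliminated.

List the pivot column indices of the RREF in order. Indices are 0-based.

[1] R0 /= 10  ⇒  (1, 10)
     R1 -= 10·R0  ⇒  (0, 7)
[2] R1 /= 7  ⇒  (0, 1)
     R0 -= 10·R1  ⇒  (1, 0)

pivot columns: 0, 1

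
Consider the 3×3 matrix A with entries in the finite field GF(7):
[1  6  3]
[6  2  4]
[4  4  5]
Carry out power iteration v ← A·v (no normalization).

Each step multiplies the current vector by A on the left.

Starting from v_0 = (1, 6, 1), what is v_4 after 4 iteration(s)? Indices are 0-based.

v_0 = (1, 6, 1).
v_1 = A·v_0 = (5, 1, 5).
v_2 = A·v_1 = (5, 3, 0).
v_3 = A·v_2 = (2, 1, 4).
v_4 = A·v_3 = (6, 2, 4).

v_4 = (6, 2, 4)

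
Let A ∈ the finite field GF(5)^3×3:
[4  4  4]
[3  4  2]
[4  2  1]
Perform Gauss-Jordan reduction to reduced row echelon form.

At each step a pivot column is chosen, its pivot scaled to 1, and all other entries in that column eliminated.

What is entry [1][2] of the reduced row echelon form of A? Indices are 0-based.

M[1][2] = 4

step 1: normalize row 0 (÷4) = (1, 1, 1)
  row 1: subtract 3×row0 = (0, 1, 4)
  row 2: subtract 4×row0 = (0, 3, 2)
step 2: normalize row 1 (÷1) = (0, 1, 4)
  row 0: subtract 1×row1 = (1, 0, 2)
  row 2: subtract 3×row1 = (0, 0, 0)
skip col 2 (zero from row 2)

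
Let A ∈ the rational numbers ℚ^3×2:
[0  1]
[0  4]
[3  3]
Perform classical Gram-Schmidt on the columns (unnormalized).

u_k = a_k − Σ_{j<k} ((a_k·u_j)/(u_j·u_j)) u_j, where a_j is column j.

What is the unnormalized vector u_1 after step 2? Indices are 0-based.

Step 1: u_0 = a_0 = (0, 0, 3).
Step 2: u_1 = a_1 − (1)·u_0 = (1, 4, 0).

u_1 = (1, 4, 0)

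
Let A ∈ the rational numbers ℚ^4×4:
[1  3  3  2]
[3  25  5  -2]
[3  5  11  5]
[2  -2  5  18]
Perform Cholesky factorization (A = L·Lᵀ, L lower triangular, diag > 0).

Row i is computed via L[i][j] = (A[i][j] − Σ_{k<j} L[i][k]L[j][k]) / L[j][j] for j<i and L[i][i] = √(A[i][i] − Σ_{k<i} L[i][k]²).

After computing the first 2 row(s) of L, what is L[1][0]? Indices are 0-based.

Step 1: L[0][0] = √(1) = 1.
  L[1][0] = (3) / L[0][0] = 3.
Step 2: L[1][1] = √(16) = 4.

L[1][0] = 3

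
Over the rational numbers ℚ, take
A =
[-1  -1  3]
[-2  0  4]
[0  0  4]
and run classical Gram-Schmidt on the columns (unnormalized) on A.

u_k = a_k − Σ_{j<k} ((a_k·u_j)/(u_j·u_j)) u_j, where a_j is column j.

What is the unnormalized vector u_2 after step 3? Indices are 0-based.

Step 1: u_0 = a_0 = (-1, -2, 0).
Step 2: u_1 = a_1 − (1/5)·u_0 = (-4/5, 2/5, 0).
Step 3: u_2 = a_2 − (-11/5)·u_0 − (-1)·u_1 = (0, 0, 4).

u_2 = (0, 0, 4)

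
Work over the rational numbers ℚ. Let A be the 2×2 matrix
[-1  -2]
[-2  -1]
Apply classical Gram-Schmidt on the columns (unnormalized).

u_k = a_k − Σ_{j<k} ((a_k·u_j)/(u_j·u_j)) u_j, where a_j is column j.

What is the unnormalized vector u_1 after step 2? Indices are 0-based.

u_1 = (-6/5, 3/5)

Step 1: u_0 = a_0 = (-1, -2).
Step 2: u_1 = a_1 − (4/5)·u_0 = (-6/5, 3/5).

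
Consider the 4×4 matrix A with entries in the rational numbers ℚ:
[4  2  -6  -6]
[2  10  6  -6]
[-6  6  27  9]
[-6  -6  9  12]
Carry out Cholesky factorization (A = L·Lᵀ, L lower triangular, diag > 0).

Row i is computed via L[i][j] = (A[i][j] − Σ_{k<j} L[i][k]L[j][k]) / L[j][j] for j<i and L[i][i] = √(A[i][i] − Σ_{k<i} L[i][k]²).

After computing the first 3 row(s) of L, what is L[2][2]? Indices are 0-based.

L[2][2] = 3

Step 1: L[0][0] = √(4) = 2.
  L[1][0] = (2) / L[0][0] = 1.
Step 2: L[1][1] = √(9) = 3.
  L[2][0] = (-6) / L[0][0] = -3.
  L[2][1] = (9) / L[1][1] = 3.
Step 3: L[2][2] = √(9) = 3.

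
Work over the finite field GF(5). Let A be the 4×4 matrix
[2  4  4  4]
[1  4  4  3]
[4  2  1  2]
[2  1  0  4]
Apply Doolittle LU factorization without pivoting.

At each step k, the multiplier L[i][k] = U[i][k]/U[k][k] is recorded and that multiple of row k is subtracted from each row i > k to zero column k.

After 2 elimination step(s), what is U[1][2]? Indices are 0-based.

k=0: U[0][0]=2
  eliminate (1,0): mult=3, new row 1: (0, 2, 2, 1); set L[1][0]=3
  eliminate (2,0): mult=2, new row 2: (0, 4, 3, 4); set L[2][0]=2
  eliminate (3,0): mult=1, new row 3: (0, 2, 1, 0); set L[3][0]=1
k=1: U[1][1]=2
  eliminate (2,1): mult=2, new row 2: (0, 0, 4, 2); set L[2][1]=2
  eliminate (3,1): mult=1, new row 3: (0, 0, 4, 4); set L[3][1]=1

U[1][2] = 2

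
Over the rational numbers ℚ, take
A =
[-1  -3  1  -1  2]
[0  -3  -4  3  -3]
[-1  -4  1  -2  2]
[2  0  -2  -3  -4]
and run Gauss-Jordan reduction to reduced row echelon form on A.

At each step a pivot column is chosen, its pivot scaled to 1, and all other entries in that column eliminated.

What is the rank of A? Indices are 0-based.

step 1: normalize row 0 (÷-1) = (1, 3, -1, 1, -2)
  row 2: subtract -1×row0 = (0, -1, 0, -1, 0)
  row 3: subtract 2×row0 = (0, -6, 0, -5, 0)
step 2: normalize row 1 (÷-3) = (0, 1, 4/3, -1, 1)
  row 0: subtract 3×row1 = (1, 0, -5, 4, -5)
  row 2: subtract -1×row1 = (0, 0, 4/3, -2, 1)
  row 3: subtract -6×row1 = (0, 0, 8, -11, 6)
step 3: normalize row 2 (÷4/3) = (0, 0, 1, -3/2, 3/4)
  row 0: subtract -5×row2 = (1, 0, 0, -7/2, -5/4)
  row 1: subtract 4/3×row2 = (0, 1, 0, 1, 0)
  row 3: subtract 8×row2 = (0, 0, 0, 1, 0)
step 4: normalize row 3 (÷1) = (0, 0, 0, 1, 0)
  row 0: subtract -7/2×row3 = (1, 0, 0, 0, -5/4)
  row 1: subtract 1×row3 = (0, 1, 0, 0, 0)
  row 2: subtract -3/2×row3 = (0, 0, 1, 0, 3/4)

rank = 4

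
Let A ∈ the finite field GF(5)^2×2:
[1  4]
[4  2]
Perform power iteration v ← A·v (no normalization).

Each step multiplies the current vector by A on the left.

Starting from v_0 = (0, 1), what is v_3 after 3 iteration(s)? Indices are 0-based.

v_3 = (2, 3)

v_0 = (0, 1).
v_1 = A·v_0 = (4, 2).
v_2 = A·v_1 = (2, 0).
v_3 = A·v_2 = (2, 3).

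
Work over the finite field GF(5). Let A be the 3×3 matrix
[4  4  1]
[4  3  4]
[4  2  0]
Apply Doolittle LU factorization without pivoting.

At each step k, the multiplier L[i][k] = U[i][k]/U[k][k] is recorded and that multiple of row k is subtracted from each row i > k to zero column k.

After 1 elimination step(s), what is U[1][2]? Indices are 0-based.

U[1][2] = 3

[col 0] pivot 4
  R1 -= 1*R0 → (0, 4, 3)  (L[1][0] := 1)
  R2 -= 1*R0 → (0, 3, 4)  (L[2][0] := 1)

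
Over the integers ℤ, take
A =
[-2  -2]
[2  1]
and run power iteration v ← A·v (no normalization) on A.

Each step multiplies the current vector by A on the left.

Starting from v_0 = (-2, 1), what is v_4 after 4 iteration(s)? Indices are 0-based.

v_4 = (2, -7)

v_0 = (-2, 1).
v_1 = A·v_0 = (2, -3).
v_2 = A·v_1 = (2, 1).
v_3 = A·v_2 = (-6, 5).
v_4 = A·v_3 = (2, -7).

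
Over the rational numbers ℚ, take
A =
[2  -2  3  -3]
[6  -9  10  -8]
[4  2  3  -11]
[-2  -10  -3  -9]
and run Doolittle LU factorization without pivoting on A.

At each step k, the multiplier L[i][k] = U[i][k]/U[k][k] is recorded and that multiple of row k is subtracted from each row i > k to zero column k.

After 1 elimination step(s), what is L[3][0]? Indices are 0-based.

[col 0] pivot 2
  R1 -= 3*R0 → (0, -3, 1, 1)  (L[1][0] := 3)
  R2 -= 2*R0 → (0, 6, -3, -5)  (L[2][0] := 2)
  R3 -= -1*R0 → (0, -12, 0, -12)  (L[3][0] := -1)

L[3][0] = -1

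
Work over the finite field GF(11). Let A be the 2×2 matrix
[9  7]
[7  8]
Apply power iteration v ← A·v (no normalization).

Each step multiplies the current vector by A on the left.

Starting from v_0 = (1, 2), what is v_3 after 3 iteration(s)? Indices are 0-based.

v_0 = (1, 2).
v_1 = A·v_0 = (1, 1).
v_2 = A·v_1 = (5, 4).
v_3 = A·v_2 = (7, 1).

v_3 = (7, 1)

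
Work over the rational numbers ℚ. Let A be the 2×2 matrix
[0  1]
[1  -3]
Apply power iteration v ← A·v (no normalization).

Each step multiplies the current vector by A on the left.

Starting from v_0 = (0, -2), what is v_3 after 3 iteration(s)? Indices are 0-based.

v_3 = (-20, 66)

v_0 = (0, -2).
v_1 = A·v_0 = (-2, 6).
v_2 = A·v_1 = (6, -20).
v_3 = A·v_2 = (-20, 66).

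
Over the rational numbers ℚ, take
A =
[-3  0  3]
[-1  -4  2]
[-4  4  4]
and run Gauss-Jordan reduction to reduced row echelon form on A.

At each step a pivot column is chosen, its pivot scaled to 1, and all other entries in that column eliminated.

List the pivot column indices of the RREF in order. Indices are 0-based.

pivot columns: 0, 1, 2

[1] R0 /= -3  ⇒  (1, 0, -1)
     R1 -= -1·R0  ⇒  (0, -4, 1)
     R2 -= -4·R0  ⇒  (0, 4, 0)
[2] R1 /= -4  ⇒  (0, 1, -1/4)
     R2 -= 4·R1  ⇒  (0, 0, 1)
[3] R2 /= 1  ⇒  (0, 0, 1)
     R0 -= -1·R2  ⇒  (1, 0, 0)
     R1 -= -1/4·R2  ⇒  (0, 1, 0)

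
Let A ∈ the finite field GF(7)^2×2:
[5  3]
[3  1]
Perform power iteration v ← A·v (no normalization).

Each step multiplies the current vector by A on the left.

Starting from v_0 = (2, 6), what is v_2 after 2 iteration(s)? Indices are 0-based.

v_0 = (2, 6).
v_1 = A·v_0 = (0, 5).
v_2 = A·v_1 = (1, 5).

v_2 = (1, 5)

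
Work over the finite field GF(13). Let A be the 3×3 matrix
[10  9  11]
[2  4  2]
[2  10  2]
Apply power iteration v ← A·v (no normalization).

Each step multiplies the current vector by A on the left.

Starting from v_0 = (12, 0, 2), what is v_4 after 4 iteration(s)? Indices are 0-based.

v_0 = (12, 0, 2).
v_1 = A·v_0 = (12, 2, 2).
v_2 = A·v_1 = (4, 10, 9).
v_3 = A·v_2 = (8, 1, 9).
v_4 = A·v_3 = (6, 12, 5).

v_4 = (6, 12, 5)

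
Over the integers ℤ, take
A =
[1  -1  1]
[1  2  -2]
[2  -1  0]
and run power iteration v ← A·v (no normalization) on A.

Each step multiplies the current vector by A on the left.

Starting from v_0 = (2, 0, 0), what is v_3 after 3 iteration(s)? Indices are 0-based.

v_0 = (2, 0, 0).
v_1 = A·v_0 = (2, 2, 4).
v_2 = A·v_1 = (4, -2, 2).
v_3 = A·v_2 = (8, -4, 10).

v_3 = (8, -4, 10)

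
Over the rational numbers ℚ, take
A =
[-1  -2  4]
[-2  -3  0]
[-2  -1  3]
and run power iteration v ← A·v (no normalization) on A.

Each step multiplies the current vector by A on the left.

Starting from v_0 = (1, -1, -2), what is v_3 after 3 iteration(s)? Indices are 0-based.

v_3 = (-31, 13, 11)

v_0 = (1, -1, -2).
v_1 = A·v_0 = (-7, 1, -7).
v_2 = A·v_1 = (-23, 11, -8).
v_3 = A·v_2 = (-31, 13, 11).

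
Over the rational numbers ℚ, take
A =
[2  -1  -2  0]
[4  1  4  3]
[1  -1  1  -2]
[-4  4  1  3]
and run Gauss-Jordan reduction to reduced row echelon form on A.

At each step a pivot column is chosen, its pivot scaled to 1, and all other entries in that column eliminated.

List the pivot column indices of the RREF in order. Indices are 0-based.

pivot columns: 0, 1, 2, 3

[1] R0 /= 2  ⇒  (1, -1/2, -1, 0)
     R1 -= 4·R0  ⇒  (0, 3, 8, 3)
     R2 -= 1·R0  ⇒  (0, -1/2, 2, -2)
     R3 -= -4·R0  ⇒  (0, 2, -3, 3)
[2] R1 /= 3  ⇒  (0, 1, 8/3, 1)
     R0 -= -1/2·R1  ⇒  (1, 0, 1/3, 1/2)
     R2 -= -1/2·R1  ⇒  (0, 0, 10/3, -3/2)
     R3 -= 2·R1  ⇒  (0, 0, -25/3, 1)
[3] R2 /= 10/3  ⇒  (0, 0, 1, -9/20)
     R0 -= 1/3·R2  ⇒  (1, 0, 0, 13/20)
     R1 -= 8/3·R2  ⇒  (0, 1, 0, 11/5)
     R3 -= -25/3·R2  ⇒  (0, 0, 0, -11/4)
[4] R3 /= -11/4  ⇒  (0, 0, 0, 1)
     R0 -= 13/20·R3  ⇒  (1, 0, 0, 0)
     R1 -= 11/5·R3  ⇒  (0, 1, 0, 0)
     R2 -= -9/20·R3  ⇒  (0, 0, 1, 0)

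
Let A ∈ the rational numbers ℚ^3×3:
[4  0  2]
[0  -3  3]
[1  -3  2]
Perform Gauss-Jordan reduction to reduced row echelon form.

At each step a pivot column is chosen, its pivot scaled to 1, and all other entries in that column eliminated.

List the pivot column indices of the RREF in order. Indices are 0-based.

pivot columns: 0, 1, 2

[1] R0 /= 4  ⇒  (1, 0, 1/2)
     R2 -= 1·R0  ⇒  (0, -3, 3/2)
[2] R1 /= -3  ⇒  (0, 1, -1)
     R2 -= -3·R1  ⇒  (0, 0, -3/2)
[3] R2 /= -3/2  ⇒  (0, 0, 1)
     R0 -= 1/2·R2  ⇒  (1, 0, 0)
     R1 -= -1·R2  ⇒  (0, 1, 0)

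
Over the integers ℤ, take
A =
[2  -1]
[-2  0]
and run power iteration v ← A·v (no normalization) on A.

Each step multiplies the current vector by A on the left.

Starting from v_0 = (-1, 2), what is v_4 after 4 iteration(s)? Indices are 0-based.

v_0 = (-1, 2).
v_1 = A·v_0 = (-4, 2).
v_2 = A·v_1 = (-10, 8).
v_3 = A·v_2 = (-28, 20).
v_4 = A·v_3 = (-76, 56).

v_4 = (-76, 56)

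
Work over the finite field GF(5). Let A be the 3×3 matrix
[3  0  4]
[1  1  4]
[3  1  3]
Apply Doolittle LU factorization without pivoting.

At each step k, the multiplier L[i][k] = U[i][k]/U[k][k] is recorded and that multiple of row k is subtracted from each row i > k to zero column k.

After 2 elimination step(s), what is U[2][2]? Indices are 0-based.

U[2][2] = 3

[col 0] pivot 3
  R1 -= 2*R0 → (0, 1, 1)  (L[1][0] := 2)
  R2 -= 1*R0 → (0, 1, 4)  (L[2][0] := 1)
[col 1] pivot 1
  R2 -= 1*R1 → (0, 0, 3)  (L[2][1] := 1)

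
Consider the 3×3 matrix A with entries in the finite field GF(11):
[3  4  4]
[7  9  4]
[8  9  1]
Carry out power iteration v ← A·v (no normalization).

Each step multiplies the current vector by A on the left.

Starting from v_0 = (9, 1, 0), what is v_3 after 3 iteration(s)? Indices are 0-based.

v_0 = (9, 1, 0).
v_1 = A·v_0 = (9, 6, 4).
v_2 = A·v_1 = (1, 1, 9).
v_3 = A·v_2 = (10, 8, 4).

v_3 = (10, 8, 4)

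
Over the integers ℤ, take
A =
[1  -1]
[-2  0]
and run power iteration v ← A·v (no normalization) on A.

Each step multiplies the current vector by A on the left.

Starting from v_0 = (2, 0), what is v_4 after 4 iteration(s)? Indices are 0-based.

v_0 = (2, 0).
v_1 = A·v_0 = (2, -4).
v_2 = A·v_1 = (6, -4).
v_3 = A·v_2 = (10, -12).
v_4 = A·v_3 = (22, -20).

v_4 = (22, -20)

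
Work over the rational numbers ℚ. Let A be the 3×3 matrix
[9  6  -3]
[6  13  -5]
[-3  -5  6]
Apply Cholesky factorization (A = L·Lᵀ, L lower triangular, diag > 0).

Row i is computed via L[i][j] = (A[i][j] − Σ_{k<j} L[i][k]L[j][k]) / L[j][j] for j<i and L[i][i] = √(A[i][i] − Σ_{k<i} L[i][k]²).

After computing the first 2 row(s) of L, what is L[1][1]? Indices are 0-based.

Step 1: L[0][0] = √(9) = 3.
  L[1][0] = (6) / L[0][0] = 2.
Step 2: L[1][1] = √(9) = 3.

L[1][1] = 3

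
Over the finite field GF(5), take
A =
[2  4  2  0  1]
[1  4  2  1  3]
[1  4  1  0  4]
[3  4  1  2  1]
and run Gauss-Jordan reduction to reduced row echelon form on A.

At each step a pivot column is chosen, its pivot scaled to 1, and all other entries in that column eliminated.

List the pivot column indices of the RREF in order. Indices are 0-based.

pivot columns: 0, 1, 2, 3

[1] R0 /= 2  ⇒  (1, 2, 1, 0, 3)
     R1 -= 1·R0  ⇒  (0, 2, 1, 1, 0)
     R2 -= 1·R0  ⇒  (0, 2, 0, 0, 1)
     R3 -= 3·R0  ⇒  (0, 3, 3, 2, 2)
[2] R1 /= 2  ⇒  (0, 1, 3, 3, 0)
     R0 -= 2·R1  ⇒  (1, 0, 0, 4, 3)
     R2 -= 2·R1  ⇒  (0, 0, 4, 4, 1)
     R3 -= 3·R1  ⇒  (0, 0, 4, 3, 2)
[3] R2 /= 4  ⇒  (0, 0, 1, 1, 4)
     R1 -= 3·R2  ⇒  (0, 1, 0, 0, 3)
     R3 -= 4·R2  ⇒  (0, 0, 0, 4, 1)
[4] R3 /= 4  ⇒  (0, 0, 0, 1, 4)
     R0 -= 4·R3  ⇒  (1, 0, 0, 0, 2)
     R2 -= 1·R3  ⇒  (0, 0, 1, 0, 0)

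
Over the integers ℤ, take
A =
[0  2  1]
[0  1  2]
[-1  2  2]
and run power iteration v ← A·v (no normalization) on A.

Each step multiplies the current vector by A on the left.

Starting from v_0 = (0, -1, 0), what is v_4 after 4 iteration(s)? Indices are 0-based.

v_4 = (-40, -41, -40)

v_0 = (0, -1, 0).
v_1 = A·v_0 = (-2, -1, -2).
v_2 = A·v_1 = (-4, -5, -4).
v_3 = A·v_2 = (-14, -13, -14).
v_4 = A·v_3 = (-40, -41, -40).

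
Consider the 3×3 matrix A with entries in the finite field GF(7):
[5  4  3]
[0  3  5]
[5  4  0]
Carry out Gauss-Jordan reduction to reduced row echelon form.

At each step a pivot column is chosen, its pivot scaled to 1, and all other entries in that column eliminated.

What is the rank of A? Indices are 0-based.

step 1: normalize row 0 (÷5) = (1, 5, 2)
  row 2: subtract 5×row0 = (0, 0, 4)
step 2: normalize row 1 (÷3) = (0, 1, 4)
  row 0: subtract 5×row1 = (1, 0, 3)
step 3: normalize row 2 (÷4) = (0, 0, 1)
  row 0: subtract 3×row2 = (1, 0, 0)
  row 1: subtract 4×row2 = (0, 1, 0)

rank = 3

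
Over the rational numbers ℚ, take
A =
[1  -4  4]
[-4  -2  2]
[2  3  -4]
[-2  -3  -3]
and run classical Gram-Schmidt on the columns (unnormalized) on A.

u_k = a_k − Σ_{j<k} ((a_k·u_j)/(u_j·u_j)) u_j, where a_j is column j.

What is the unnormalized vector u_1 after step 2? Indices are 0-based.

Step 1: u_0 = a_0 = (1, -4, 2, -2).
Step 2: u_1 = a_1 − (16/25)·u_0 = (-116/25, 14/25, 43/25, -43/25).

u_1 = (-116/25, 14/25, 43/25, -43/25)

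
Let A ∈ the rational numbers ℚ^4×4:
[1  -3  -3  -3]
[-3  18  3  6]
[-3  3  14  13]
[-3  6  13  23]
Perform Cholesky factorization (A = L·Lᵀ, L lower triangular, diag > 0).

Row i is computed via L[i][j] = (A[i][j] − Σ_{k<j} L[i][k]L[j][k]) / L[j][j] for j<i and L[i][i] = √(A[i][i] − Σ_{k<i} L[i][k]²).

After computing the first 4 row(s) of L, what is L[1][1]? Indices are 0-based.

L[1][1] = 3

Step 1: L[0][0] = √(1) = 1.
  L[1][0] = (-3) / L[0][0] = -3.
Step 2: L[1][1] = √(9) = 3.
  L[2][0] = (-3) / L[0][0] = -3.
  L[2][1] = (-6) / L[1][1] = -2.
Step 3: L[2][2] = √(1) = 1.
  L[3][0] = (-3) / L[0][0] = -3.
  L[3][1] = (-3) / L[1][1] = -1.
  L[3][2] = (2) / L[2][2] = 2.
Step 4: L[3][3] = √(9) = 3.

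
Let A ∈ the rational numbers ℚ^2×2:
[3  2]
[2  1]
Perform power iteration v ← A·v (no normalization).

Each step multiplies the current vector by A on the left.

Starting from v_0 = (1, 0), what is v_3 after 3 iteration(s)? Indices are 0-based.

v_3 = (55, 34)

v_0 = (1, 0).
v_1 = A·v_0 = (3, 2).
v_2 = A·v_1 = (13, 8).
v_3 = A·v_2 = (55, 34).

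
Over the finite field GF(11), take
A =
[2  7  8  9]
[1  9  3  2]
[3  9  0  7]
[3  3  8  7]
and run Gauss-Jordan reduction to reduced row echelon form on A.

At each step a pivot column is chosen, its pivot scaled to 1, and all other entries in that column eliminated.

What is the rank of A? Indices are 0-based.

[1] R0 /= 2  ⇒  (1, 9, 4, 10)
     R1 -= 1·R0  ⇒  (0, 0, 10, 3)
     R2 -= 3·R0  ⇒  (0, 4, 10, 10)
     R3 -= 3·R0  ⇒  (0, 9, 7, 10)
[2] R1 <-> R2
[2] R1 /= 4  ⇒  (0, 1, 8, 8)
     R0 -= 9·R1  ⇒  (1, 0, 9, 4)
     R3 -= 9·R1  ⇒  (0, 0, 1, 4)
[3] R2 /= 10  ⇒  (0, 0, 1, 8)
     R0 -= 9·R2  ⇒  (1, 0, 0, 9)
     R1 -= 8·R2  ⇒  (0, 1, 0, 10)
     R3 -= 1·R2  ⇒  (0, 0, 0, 7)
[4] R3 /= 7  ⇒  (0, 0, 0, 1)
     R0 -= 9·R3  ⇒  (1, 0, 0, 0)
     R1 -= 10·R3  ⇒  (0, 1, 0, 0)
     R2 -= 8·R3  ⇒  (0, 0, 1, 0)

rank = 4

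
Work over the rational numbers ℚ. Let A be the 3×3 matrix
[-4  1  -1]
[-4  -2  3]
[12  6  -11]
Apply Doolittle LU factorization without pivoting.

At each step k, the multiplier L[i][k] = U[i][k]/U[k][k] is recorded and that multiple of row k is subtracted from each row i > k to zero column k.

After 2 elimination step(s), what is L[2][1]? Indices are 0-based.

k=0: U[0][0]=-4
  eliminate (1,0): mult=1, new row 1: (0, -3, 4); set L[1][0]=1
  eliminate (2,0): mult=-3, new row 2: (0, 9, -14); set L[2][0]=-3
k=1: U[1][1]=-3
  eliminate (2,1): mult=-3, new row 2: (0, 0, -2); set L[2][1]=-3

L[2][1] = -3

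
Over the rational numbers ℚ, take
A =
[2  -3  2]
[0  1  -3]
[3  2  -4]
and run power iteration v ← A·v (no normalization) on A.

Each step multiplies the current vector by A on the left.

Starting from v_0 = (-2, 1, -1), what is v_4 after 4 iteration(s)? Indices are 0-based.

v_0 = (-2, 1, -1).
v_1 = A·v_0 = (-9, 4, 0).
v_2 = A·v_1 = (-30, 4, -19).
v_3 = A·v_2 = (-110, 61, -6).
v_4 = A·v_3 = (-415, 79, -184).

v_4 = (-415, 79, -184)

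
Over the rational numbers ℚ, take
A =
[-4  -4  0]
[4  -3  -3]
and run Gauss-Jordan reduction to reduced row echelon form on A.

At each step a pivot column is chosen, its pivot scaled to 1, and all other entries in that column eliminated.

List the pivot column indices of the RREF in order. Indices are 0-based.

pivot columns: 0, 1

[1] R0 /= -4  ⇒  (1, 1, 0)
     R1 -= 4·R0  ⇒  (0, -7, -3)
[2] R1 /= -7  ⇒  (0, 1, 3/7)
     R0 -= 1·R1  ⇒  (1, 0, -3/7)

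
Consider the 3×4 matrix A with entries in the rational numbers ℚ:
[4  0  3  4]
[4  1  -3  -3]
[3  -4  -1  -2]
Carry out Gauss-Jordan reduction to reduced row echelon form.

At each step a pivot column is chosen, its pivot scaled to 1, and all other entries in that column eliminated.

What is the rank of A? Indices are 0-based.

rank = 3

[1] R0 /= 4  ⇒  (1, 0, 3/4, 1)
     R1 -= 4·R0  ⇒  (0, 1, -6, -7)
     R2 -= 3·R0  ⇒  (0, -4, -13/4, -5)
[2] R1 /= 1  ⇒  (0, 1, -6, -7)
     R2 -= -4·R1  ⇒  (0, 0, -109/4, -33)
[3] R2 /= -109/4  ⇒  (0, 0, 1, 132/109)
     R0 -= 3/4·R2  ⇒  (1, 0, 0, 10/109)
     R1 -= -6·R2  ⇒  (0, 1, 0, 29/109)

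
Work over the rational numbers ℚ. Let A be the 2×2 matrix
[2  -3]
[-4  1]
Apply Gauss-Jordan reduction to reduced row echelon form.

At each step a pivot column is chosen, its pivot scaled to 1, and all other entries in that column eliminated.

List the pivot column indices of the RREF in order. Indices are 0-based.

pivot columns: 0, 1

step 1: normalize row 0 (÷2) = (1, -3/2)
  row 1: subtract -4×row0 = (0, -5)
step 2: normalize row 1 (÷-5) = (0, 1)
  row 0: subtract -3/2×row1 = (1, 0)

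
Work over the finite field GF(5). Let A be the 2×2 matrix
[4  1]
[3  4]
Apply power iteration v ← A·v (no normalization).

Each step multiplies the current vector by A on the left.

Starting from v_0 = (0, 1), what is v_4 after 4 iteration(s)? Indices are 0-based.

v_0 = (0, 1).
v_1 = A·v_0 = (1, 4).
v_2 = A·v_1 = (3, 4).
v_3 = A·v_2 = (1, 0).
v_4 = A·v_3 = (4, 3).

v_4 = (4, 3)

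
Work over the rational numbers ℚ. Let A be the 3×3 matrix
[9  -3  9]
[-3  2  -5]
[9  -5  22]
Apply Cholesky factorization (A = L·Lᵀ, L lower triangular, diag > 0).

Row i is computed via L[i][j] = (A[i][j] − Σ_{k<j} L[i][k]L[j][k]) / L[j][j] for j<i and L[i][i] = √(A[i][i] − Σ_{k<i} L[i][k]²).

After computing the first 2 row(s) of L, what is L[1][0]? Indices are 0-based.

Step 1: L[0][0] = √(9) = 3.
  L[1][0] = (-3) / L[0][0] = -1.
Step 2: L[1][1] = √(1) = 1.

L[1][0] = -1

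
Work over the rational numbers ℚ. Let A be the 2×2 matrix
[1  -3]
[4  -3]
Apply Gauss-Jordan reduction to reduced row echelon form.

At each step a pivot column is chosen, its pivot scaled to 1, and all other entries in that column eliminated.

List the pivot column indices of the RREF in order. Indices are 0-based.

pivot columns: 0, 1

pivot(0,0)=1: scale R0 → (1, -3)
  clear (1,0): R1 −= (4)R0 → (0, 9)
pivot(1,1)=9: scale R1 → (0, 1)
  clear (0,1): R0 −= (-3)R1 → (1, 0)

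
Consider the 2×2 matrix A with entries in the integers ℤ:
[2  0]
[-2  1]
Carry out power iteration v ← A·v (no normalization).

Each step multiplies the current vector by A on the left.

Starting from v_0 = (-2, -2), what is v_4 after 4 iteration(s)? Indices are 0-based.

v_4 = (-32, 58)

v_0 = (-2, -2).
v_1 = A·v_0 = (-4, 2).
v_2 = A·v_1 = (-8, 10).
v_3 = A·v_2 = (-16, 26).
v_4 = A·v_3 = (-32, 58).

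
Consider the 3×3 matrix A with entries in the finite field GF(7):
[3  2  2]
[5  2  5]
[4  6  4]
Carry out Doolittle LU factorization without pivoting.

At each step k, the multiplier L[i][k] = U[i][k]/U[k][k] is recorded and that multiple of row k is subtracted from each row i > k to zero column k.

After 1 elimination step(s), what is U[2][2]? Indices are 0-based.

Step 1: pivot at (0,0) is 3.
  row1 ← row1 − (4)·row0  ⇒  L[1][0]=4, U row1=(0, 1, 4)
  row2 ← row2 − (6)·row0  ⇒  L[2][0]=6, U row2=(0, 1, 6)

U[2][2] = 6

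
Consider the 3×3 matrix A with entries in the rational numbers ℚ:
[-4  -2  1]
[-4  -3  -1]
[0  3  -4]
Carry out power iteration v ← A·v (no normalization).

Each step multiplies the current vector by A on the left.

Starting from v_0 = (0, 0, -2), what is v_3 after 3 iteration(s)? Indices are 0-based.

v_3 = (-62, -4, 86)

v_0 = (0, 0, -2).
v_1 = A·v_0 = (-2, 2, 8).
v_2 = A·v_1 = (12, -6, -26).
v_3 = A·v_2 = (-62, -4, 86).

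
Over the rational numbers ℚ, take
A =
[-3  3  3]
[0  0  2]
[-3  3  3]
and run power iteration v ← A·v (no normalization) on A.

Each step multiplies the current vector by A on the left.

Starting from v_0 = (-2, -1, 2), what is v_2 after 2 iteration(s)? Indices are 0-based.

v_0 = (-2, -1, 2).
v_1 = A·v_0 = (9, 4, 9).
v_2 = A·v_1 = (12, 18, 12).

v_2 = (12, 18, 12)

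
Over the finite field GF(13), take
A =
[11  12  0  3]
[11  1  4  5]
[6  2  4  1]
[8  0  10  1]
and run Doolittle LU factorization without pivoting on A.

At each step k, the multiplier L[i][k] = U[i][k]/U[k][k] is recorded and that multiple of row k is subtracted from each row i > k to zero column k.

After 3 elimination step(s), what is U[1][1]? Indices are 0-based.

k=0: U[0][0]=11
  eliminate (1,0): mult=1, new row 1: (0, 2, 4, 2); set L[1][0]=1
  eliminate (2,0): mult=10, new row 2: (0, 12, 4, 10); set L[2][0]=10
  eliminate (3,0): mult=9, new row 3: (0, 9, 10, 0); set L[3][0]=9
k=1: U[1][1]=2
  eliminate (2,1): mult=6, new row 2: (0, 0, 6, 11); set L[2][1]=6
  eliminate (3,1): mult=11, new row 3: (0, 0, 5, 4); set L[3][1]=11
k=2: U[2][2]=6
  eliminate (3,2): mult=3, new row 3: (0, 0, 0, 10); set L[3][2]=3

U[1][1] = 2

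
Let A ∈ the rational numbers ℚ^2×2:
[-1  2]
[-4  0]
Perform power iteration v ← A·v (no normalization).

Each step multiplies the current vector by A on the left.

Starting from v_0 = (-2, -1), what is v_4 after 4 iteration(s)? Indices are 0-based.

v_4 = (-112, 64)

v_0 = (-2, -1).
v_1 = A·v_0 = (0, 8).
v_2 = A·v_1 = (16, 0).
v_3 = A·v_2 = (-16, -64).
v_4 = A·v_3 = (-112, 64).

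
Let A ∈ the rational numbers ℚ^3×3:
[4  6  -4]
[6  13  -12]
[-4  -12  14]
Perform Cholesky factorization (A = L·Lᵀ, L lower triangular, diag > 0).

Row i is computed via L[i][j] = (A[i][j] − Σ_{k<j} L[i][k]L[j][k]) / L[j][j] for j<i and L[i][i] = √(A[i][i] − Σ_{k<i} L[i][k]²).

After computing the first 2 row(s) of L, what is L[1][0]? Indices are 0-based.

L[1][0] = 3

Step 1: L[0][0] = √(4) = 2.
  L[1][0] = (6) / L[0][0] = 3.
Step 2: L[1][1] = √(4) = 2.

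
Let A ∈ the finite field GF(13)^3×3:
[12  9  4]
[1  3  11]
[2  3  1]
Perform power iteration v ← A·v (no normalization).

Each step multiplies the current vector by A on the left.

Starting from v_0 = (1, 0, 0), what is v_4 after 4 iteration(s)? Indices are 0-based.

v_0 = (1, 0, 0).
v_1 = A·v_0 = (12, 1, 2).
v_2 = A·v_1 = (5, 11, 3).
v_3 = A·v_2 = (2, 6, 7).
v_4 = A·v_3 = (2, 6, 3).

v_4 = (2, 6, 3)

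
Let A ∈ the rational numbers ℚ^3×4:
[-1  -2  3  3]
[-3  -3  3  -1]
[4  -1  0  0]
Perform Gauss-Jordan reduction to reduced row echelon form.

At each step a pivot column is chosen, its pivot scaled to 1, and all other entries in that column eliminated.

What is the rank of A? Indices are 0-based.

rank = 3

pivot(0,0)=-1: scale R0 → (1, 2, -3, -3)
  clear (1,0): R1 −= (-3)R0 → (0, 3, -6, -10)
  clear (2,0): R2 −= (4)R0 → (0, -9, 12, 12)
pivot(1,1)=3: scale R1 → (0, 1, -2, -10/3)
  clear (0,1): R0 −= (2)R1 → (1, 0, 1, 11/3)
  clear (2,1): R2 −= (-9)R1 → (0, 0, -6, -18)
pivot(2,2)=-6: scale R2 → (0, 0, 1, 3)
  clear (0,2): R0 −= (1)R2 → (1, 0, 0, 2/3)
  clear (1,2): R1 −= (-2)R2 → (0, 1, 0, 8/3)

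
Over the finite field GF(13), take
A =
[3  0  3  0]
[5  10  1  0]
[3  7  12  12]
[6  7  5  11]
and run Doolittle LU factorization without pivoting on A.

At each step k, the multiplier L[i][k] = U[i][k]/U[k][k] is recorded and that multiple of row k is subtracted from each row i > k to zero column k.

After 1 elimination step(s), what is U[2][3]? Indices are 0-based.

U[2][3] = 12

[col 0] pivot 3
  R1 -= 6*R0 → (0, 10, 9, 0)  (L[1][0] := 6)
  R2 -= 1*R0 → (0, 7, 9, 12)  (L[2][0] := 1)
  R3 -= 2*R0 → (0, 7, 12, 11)  (L[3][0] := 2)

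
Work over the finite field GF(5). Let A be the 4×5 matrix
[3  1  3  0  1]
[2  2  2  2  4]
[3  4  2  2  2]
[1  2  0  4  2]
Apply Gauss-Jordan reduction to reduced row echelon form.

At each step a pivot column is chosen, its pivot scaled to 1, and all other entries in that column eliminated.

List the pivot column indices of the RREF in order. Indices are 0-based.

pivot columns: 0, 1, 2, 3

pivot(0,0)=3: scale R0 → (1, 2, 1, 0, 2)
  clear (1,0): R1 −= (2)R0 → (0, 3, 0, 2, 0)
  clear (2,0): R2 −= (3)R0 → (0, 3, 4, 2, 1)
  clear (3,0): R3 −= (1)R0 → (0, 0, 4, 4, 0)
pivot(1,1)=3: scale R1 → (0, 1, 0, 4, 0)
  clear (0,1): R0 −= (2)R1 → (1, 0, 1, 2, 2)
  clear (2,1): R2 −= (3)R1 → (0, 0, 4, 0, 1)
pivot(2,2)=4: scale R2 → (0, 0, 1, 0, 4)
  clear (0,2): R0 −= (1)R2 → (1, 0, 0, 2, 3)
  clear (3,2): R3 −= (4)R2 → (0, 0, 0, 4, 4)
pivot(3,3)=4: scale R3 → (0, 0, 0, 1, 1)
  clear (0,3): R0 −= (2)R3 → (1, 0, 0, 0, 1)
  clear (1,3): R1 −= (4)R3 → (0, 1, 0, 0, 1)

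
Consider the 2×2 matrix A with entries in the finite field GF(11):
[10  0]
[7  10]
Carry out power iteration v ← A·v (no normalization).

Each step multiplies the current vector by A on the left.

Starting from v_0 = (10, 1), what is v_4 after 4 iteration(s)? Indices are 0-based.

v_0 = (10, 1).
v_1 = A·v_0 = (1, 3).
v_2 = A·v_1 = (10, 4).
v_3 = A·v_2 = (1, 0).
v_4 = A·v_3 = (10, 7).

v_4 = (10, 7)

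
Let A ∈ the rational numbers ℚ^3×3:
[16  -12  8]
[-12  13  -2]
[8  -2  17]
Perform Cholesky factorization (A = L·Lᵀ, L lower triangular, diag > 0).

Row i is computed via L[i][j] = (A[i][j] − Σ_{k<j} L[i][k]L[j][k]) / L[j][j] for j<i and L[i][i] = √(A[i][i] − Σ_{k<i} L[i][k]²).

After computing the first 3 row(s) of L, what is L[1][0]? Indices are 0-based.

L[1][0] = -3

Step 1: L[0][0] = √(16) = 4.
  L[1][0] = (-12) / L[0][0] = -3.
Step 2: L[1][1] = √(4) = 2.
  L[2][0] = (8) / L[0][0] = 2.
  L[2][1] = (4) / L[1][1] = 2.
Step 3: L[2][2] = √(9) = 3.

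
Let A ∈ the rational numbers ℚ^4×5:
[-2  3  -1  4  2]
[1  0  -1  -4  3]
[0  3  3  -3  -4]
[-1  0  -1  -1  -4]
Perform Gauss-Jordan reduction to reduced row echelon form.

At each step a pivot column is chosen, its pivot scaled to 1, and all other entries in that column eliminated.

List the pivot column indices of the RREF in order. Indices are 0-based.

pivot(0,0)=-2: scale R0 → (1, -3/2, 1/2, -2, -1)
  clear (1,0): R1 −= (1)R0 → (0, 3/2, -3/2, -2, 4)
  clear (3,0): R3 −= (-1)R0 → (0, -3/2, -1/2, -3, -5)
pivot(1,1)=3/2: scale R1 → (0, 1, -1, -4/3, 8/3)
  clear (0,1): R0 −= (-3/2)R1 → (1, 0, -1, -4, 3)
  clear (2,1): R2 −= (3)R1 → (0, 0, 6, 1, -12)
  clear (3,1): R3 −= (-3/2)R1 → (0, 0, -2, -5, -1)
pivot(2,2)=6: scale R2 → (0, 0, 1, 1/6, -2)
  clear (0,2): R0 −= (-1)R2 → (1, 0, 0, -23/6, 1)
  clear (1,2): R1 −= (-1)R2 → (0, 1, 0, -7/6, 2/3)
  clear (3,2): R3 −= (-2)R2 → (0, 0, 0, -14/3, -5)
pivot(3,3)=-14/3: scale R3 → (0, 0, 0, 1, 15/14)
  clear (0,3): R0 −= (-23/6)R3 → (1, 0, 0, 0, 143/28)
  clear (1,3): R1 −= (-7/6)R3 → (0, 1, 0, 0, 23/12)
  clear (2,3): R2 −= (1/6)R3 → (0, 0, 1, 0, -61/28)

pivot columns: 0, 1, 2, 3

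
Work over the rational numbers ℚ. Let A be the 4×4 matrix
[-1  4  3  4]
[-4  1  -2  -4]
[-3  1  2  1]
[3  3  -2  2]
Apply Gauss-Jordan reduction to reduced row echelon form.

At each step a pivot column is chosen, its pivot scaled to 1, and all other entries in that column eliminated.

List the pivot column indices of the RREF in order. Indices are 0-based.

pivot columns: 0, 1, 2, 3

[1] R0 /= -1  ⇒  (1, -4, -3, -4)
     R1 -= -4·R0  ⇒  (0, -15, -14, -20)
     R2 -= -3·R0  ⇒  (0, -11, -7, -11)
     R3 -= 3·R0  ⇒  (0, 15, 7, 14)
[2] R1 /= -15  ⇒  (0, 1, 14/15, 4/3)
     R0 -= -4·R1  ⇒  (1, 0, 11/15, 4/3)
     R2 -= -11·R1  ⇒  (0, 0, 49/15, 11/3)
     R3 -= 15·R1  ⇒  (0, 0, -7, -6)
[3] R2 /= 49/15  ⇒  (0, 0, 1, 55/49)
     R0 -= 11/15·R2  ⇒  (1, 0, 0, 25/49)
     R1 -= 14/15·R2  ⇒  (0, 1, 0, 2/7)
     R3 -= -7·R2  ⇒  (0, 0, 0, 13/7)
[4] R3 /= 13/7  ⇒  (0, 0, 0, 1)
     R0 -= 25/49·R3  ⇒  (1, 0, 0, 0)
     R1 -= 2/7·R3  ⇒  (0, 1, 0, 0)
     R2 -= 55/49·R3  ⇒  (0, 0, 1, 0)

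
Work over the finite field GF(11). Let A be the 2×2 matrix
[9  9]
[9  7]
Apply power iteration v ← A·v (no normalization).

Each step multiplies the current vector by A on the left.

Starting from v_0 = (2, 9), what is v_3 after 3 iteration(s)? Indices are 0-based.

v_0 = (2, 9).
v_1 = A·v_0 = (0, 4).
v_2 = A·v_1 = (3, 6).
v_3 = A·v_2 = (4, 3).

v_3 = (4, 3)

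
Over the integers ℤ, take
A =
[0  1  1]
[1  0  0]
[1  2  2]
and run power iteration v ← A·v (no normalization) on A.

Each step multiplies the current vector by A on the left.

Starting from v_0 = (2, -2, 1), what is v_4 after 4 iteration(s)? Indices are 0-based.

v_0 = (2, -2, 1).
v_1 = A·v_0 = (-1, 2, 0).
v_2 = A·v_1 = (2, -1, 3).
v_3 = A·v_2 = (2, 2, 6).
v_4 = A·v_3 = (8, 2, 18).

v_4 = (8, 2, 18)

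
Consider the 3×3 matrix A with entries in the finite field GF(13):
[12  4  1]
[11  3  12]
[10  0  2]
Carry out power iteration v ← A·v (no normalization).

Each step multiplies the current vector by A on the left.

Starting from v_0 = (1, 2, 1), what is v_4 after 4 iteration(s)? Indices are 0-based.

v_0 = (1, 2, 1).
v_1 = A·v_0 = (8, 3, 12).
v_2 = A·v_1 = (3, 7, 0).
v_3 = A·v_2 = (12, 2, 4).
v_4 = A·v_3 = (0, 4, 11).

v_4 = (0, 4, 11)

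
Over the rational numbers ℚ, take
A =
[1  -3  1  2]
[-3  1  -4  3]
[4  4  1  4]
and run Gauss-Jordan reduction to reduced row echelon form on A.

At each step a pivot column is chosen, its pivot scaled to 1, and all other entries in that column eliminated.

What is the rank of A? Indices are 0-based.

step 1: normalize row 0 (÷1) = (1, -3, 1, 2)
  row 1: subtract -3×row0 = (0, -8, -1, 9)
  row 2: subtract 4×row0 = (0, 16, -3, -4)
step 2: normalize row 1 (÷-8) = (0, 1, 1/8, -9/8)
  row 0: subtract -3×row1 = (1, 0, 11/8, -11/8)
  row 2: subtract 16×row1 = (0, 0, -5, 14)
step 3: normalize row 2 (÷-5) = (0, 0, 1, -14/5)
  row 0: subtract 11/8×row2 = (1, 0, 0, 99/40)
  row 1: subtract 1/8×row2 = (0, 1, 0, -31/40)

rank = 3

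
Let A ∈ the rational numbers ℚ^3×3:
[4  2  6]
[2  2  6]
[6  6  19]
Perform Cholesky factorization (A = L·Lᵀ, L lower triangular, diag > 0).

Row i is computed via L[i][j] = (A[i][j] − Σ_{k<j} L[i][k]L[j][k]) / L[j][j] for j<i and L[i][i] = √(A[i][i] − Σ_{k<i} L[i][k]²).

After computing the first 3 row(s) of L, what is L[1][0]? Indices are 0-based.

Step 1: L[0][0] = √(4) = 2.
  L[1][0] = (2) / L[0][0] = 1.
Step 2: L[1][1] = √(1) = 1.
  L[2][0] = (6) / L[0][0] = 3.
  L[2][1] = (3) / L[1][1] = 3.
Step 3: L[2][2] = √(1) = 1.

L[1][0] = 1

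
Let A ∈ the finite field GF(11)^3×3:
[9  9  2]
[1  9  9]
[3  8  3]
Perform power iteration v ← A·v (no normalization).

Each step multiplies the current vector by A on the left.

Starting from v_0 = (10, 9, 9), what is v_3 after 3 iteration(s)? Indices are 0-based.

v_3 = (1, 3, 6)

v_0 = (10, 9, 9).
v_1 = A·v_0 = (2, 7, 8).
v_2 = A·v_1 = (9, 5, 9).
v_3 = A·v_2 = (1, 3, 6).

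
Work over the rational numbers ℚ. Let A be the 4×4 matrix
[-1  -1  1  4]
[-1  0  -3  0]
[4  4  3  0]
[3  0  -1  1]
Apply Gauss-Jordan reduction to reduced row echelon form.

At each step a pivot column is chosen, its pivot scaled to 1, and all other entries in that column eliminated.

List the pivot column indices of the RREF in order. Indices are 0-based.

[1] R0 /= -1  ⇒  (1, 1, -1, -4)
     R1 -= -1·R0  ⇒  (0, 1, -4, -4)
     R2 -= 4·R0  ⇒  (0, 0, 7, 16)
     R3 -= 3·R0  ⇒  (0, -3, 2, 13)
[2] R1 /= 1  ⇒  (0, 1, -4, -4)
     R0 -= 1·R1  ⇒  (1, 0, 3, 0)
     R3 -= -3·R1  ⇒  (0, 0, -10, 1)
[3] R2 /= 7  ⇒  (0, 0, 1, 16/7)
     R0 -= 3·R2  ⇒  (1, 0, 0, -48/7)
     R1 -= -4·R2  ⇒  (0, 1, 0, 36/7)
     R3 -= -10·R2  ⇒  (0, 0, 0, 167/7)
[4] R3 /= 167/7  ⇒  (0, 0, 0, 1)
     R0 -= -48/7·R3  ⇒  (1, 0, 0, 0)
     R1 -= 36/7·R3  ⇒  (0, 1, 0, 0)
     R2 -= 16/7·R3  ⇒  (0, 0, 1, 0)

pivot columns: 0, 1, 2, 3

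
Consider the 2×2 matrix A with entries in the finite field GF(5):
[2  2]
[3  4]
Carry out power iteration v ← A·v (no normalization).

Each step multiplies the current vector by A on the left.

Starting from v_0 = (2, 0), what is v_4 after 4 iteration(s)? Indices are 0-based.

v_4 = (2, 2)

v_0 = (2, 0).
v_1 = A·v_0 = (4, 1).
v_2 = A·v_1 = (0, 1).
v_3 = A·v_2 = (2, 4).
v_4 = A·v_3 = (2, 2).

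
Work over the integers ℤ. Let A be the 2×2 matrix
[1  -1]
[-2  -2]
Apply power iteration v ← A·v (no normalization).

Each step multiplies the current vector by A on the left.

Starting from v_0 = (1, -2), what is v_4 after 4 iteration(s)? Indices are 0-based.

v_0 = (1, -2).
v_1 = A·v_0 = (3, 2).
v_2 = A·v_1 = (1, -10).
v_3 = A·v_2 = (11, 18).
v_4 = A·v_3 = (-7, -58).

v_4 = (-7, -58)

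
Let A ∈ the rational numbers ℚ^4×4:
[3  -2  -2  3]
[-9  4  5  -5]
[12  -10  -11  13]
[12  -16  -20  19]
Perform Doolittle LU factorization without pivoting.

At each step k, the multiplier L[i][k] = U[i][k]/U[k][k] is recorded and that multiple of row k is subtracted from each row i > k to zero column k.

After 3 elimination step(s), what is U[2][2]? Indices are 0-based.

U[2][2] = -2

Step 1: pivot at (0,0) is 3.
  row1 ← row1 − (-3)·row0  ⇒  L[1][0]=-3, U row1=(0, -2, -1, 4)
  row2 ← row2 − (4)·row0  ⇒  L[2][0]=4, U row2=(0, -2, -3, 1)
  row3 ← row3 − (4)·row0  ⇒  L[3][0]=4, U row3=(0, -8, -12, 7)
Step 2: pivot at (1,1) is -2.
  row2 ← row2 − (1)·row1  ⇒  L[2][1]=1, U row2=(0, 0, -2, -3)
  row3 ← row3 − (4)·row1  ⇒  L[3][1]=4, U row3=(0, 0, -8, -9)
Step 3: pivot at (2,2) is -2.
  row3 ← row3 − (4)·row2  ⇒  L[3][2]=4, U row3=(0, 0, 0, 3)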